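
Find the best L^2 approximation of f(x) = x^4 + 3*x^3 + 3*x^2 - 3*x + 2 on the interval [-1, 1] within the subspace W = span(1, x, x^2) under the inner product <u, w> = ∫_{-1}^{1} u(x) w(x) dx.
g(x) = 27*x^2/7 - 6*x/5 + 67/35

The best approximation g ∈ W is the orthogonal projection of f onto W. Writing g = a_0 + a_1 x + a_2 x^2, the coefficients solve the normal equations G · a = b where
  G_{ij} = <φ_i, φ_j> and b_i = <f, φ_i>, with φ_0 = 1, φ_1 = x, φ_2 = x^2.
G =
  [2, 0, 2/3]
  [0, 2/3, 0]
  [2/3, 0, 2/5],
b = (32/5, -4/5, 296/105).
Solving gives a_0 = 67/35, a_1 = -6/5, a_2 = 27/7, so
  g(x) = 27*x^2/7 - 6*x/5 + 67/35.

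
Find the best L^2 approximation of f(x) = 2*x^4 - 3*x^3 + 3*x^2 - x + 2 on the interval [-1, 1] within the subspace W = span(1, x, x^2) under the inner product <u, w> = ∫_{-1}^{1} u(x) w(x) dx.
g(x) = 33*x^2/7 - 14*x/5 + 64/35

The best approximation g ∈ W is the orthogonal projection of f onto W. Writing g = a_0 + a_1 x + a_2 x^2, the coefficients solve the normal equations G · a = b where
  G_{ij} = <φ_i, φ_j> and b_i = <f, φ_i>, with φ_0 = 1, φ_1 = x, φ_2 = x^2.
G =
  [2, 0, 2/3]
  [0, 2/3, 0]
  [2/3, 0, 2/5],
b = (34/5, -28/15, 326/105).
Solving gives a_0 = 64/35, a_1 = -14/5, a_2 = 33/7, so
  g(x) = 33*x^2/7 - 14*x/5 + 64/35.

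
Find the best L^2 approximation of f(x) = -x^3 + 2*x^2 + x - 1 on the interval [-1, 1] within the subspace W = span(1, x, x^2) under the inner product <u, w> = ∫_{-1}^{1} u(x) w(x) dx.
g(x) = 2*x^2 + 2*x/5 - 1

The best approximation g ∈ W is the orthogonal projection of f onto W. Writing g = a_0 + a_1 x + a_2 x^2, the coefficients solve the normal equations G · a = b where
  G_{ij} = <φ_i, φ_j> and b_i = <f, φ_i>, with φ_0 = 1, φ_1 = x, φ_2 = x^2.
G =
  [2, 0, 2/3]
  [0, 2/3, 0]
  [2/3, 0, 2/5],
b = (-2/3, 4/15, 2/15).
Solving gives a_0 = -1, a_1 = 2/5, a_2 = 2, so
  g(x) = 2*x^2 + 2*x/5 - 1.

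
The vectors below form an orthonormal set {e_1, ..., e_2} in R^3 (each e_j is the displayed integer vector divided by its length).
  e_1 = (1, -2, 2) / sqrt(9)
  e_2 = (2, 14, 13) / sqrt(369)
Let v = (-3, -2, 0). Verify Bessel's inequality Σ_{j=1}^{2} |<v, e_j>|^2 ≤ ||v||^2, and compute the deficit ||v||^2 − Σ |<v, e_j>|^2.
Σ |<v, e_j>|^2 = 133/41; ||v||^2 = 13; deficit = 400/41

Write each e_j = u_j / sqrt(<u_j, u_j>) where u_j is the displayed integer vector. Then <v, e_j> = <v, u_j> / sqrt(<u_j, u_j>), so |<v, e_j>|^2 = <v, u_j>^2 / <u_j, u_j>.
Coefficients: <v, e_1> = 1/sqrt(9), <v, e_2> = -34/sqrt(369).
Square and sum: Σ |<v, e_j>|^2 = 133/41.
Compute ||v||^2 = v·v = 13.
Deficit = 13 − 133/41 = 400/41 ≥ 0, confirming Bessel's inequality. (The deficit equals ||v − Σ <v,e_j> e_j||^2, the squared distance from v to span{e_j}.)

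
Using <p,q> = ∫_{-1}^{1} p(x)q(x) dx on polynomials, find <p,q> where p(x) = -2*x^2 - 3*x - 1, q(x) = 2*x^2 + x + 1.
<p,q> = -124/15

Expand the product: p(x)·q(x) = -4*x^4 - 8*x^3 - 7*x^2 - 4*x - 1.
∫_{-1}^{1} of each monomial x^k gives [2/(k+1) if k even, 0 if k odd]. Integrating term-by-term (or equivalently evaluating the antiderivative F(x) = -4*x^5/5 - 2*x^4 - 7*x^3/3 - 2*x^2 - x at the endpoints):
  F(1) − F(−1) = -122/15 − (2/15) = -124/15.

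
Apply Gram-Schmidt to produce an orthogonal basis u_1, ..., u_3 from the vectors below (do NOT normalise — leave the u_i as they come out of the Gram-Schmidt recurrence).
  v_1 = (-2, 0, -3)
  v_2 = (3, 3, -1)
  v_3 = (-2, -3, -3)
Orthogonal basis:
  u_1 = (-2, 0, -3)
  u_2 = (33/13, 3, -22/13)
  u_3 = (297/238, -363/238, -99/119)

Apply the Gram-Schmidt recurrence
  u_1 = v_1
  u_i = v_i − Σ_{j<i} ((v_i · u_j) / (u_j · u_j)) · u_j.

Step by step this gives:
  u_1 = (-2, 0, -3)
  u_2 = (33/13, 3, -22/13)
  u_3 = (297/238, -363/238, -99/119)

Orthogonality check:
  u_2 · u_1 = 0 (should be 0)
  u_3 · u_1 = 0 (should be 0)
  u_3 · u_2 = 0 (should be 0)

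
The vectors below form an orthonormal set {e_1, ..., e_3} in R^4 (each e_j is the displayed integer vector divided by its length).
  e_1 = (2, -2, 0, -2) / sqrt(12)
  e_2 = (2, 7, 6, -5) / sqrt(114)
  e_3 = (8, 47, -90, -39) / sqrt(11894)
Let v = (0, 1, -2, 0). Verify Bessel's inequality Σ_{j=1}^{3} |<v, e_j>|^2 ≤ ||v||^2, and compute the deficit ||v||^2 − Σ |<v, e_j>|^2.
Σ |<v, e_j>|^2 = 1529/313; ||v||^2 = 5; deficit = 36/313

Write each e_j = u_j / sqrt(<u_j, u_j>) where u_j is the displayed integer vector. Then <v, e_j> = <v, u_j> / sqrt(<u_j, u_j>), so |<v, e_j>|^2 = <v, u_j>^2 / <u_j, u_j>.
Coefficients: <v, e_1> = -2/sqrt(12), <v, e_2> = -5/sqrt(114), <v, e_3> = 227/sqrt(11894).
Square and sum: Σ |<v, e_j>|^2 = 1529/313.
Compute ||v||^2 = v·v = 5.
Deficit = 5 − 1529/313 = 36/313 ≥ 0, confirming Bessel's inequality. (The deficit equals ||v − Σ <v,e_j> e_j||^2, the squared distance from v to span{e_j}.)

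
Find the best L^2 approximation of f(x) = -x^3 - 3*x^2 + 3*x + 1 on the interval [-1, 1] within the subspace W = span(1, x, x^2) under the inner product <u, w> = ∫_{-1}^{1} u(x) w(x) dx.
g(x) = -3*x^2 + 12*x/5 + 1

The best approximation g ∈ W is the orthogonal projection of f onto W. Writing g = a_0 + a_1 x + a_2 x^2, the coefficients solve the normal equations G · a = b where
  G_{ij} = <φ_i, φ_j> and b_i = <f, φ_i>, with φ_0 = 1, φ_1 = x, φ_2 = x^2.
G =
  [2, 0, 2/3]
  [0, 2/3, 0]
  [2/3, 0, 2/5],
b = (0, 8/5, -8/15).
Solving gives a_0 = 1, a_1 = 12/5, a_2 = -3, so
  g(x) = -3*x^2 + 12*x/5 + 1.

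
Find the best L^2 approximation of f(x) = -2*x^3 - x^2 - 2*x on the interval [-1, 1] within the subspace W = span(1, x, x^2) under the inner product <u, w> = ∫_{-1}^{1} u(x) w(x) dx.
g(x) = -x^2 - 16*x/5

The best approximation g ∈ W is the orthogonal projection of f onto W. Writing g = a_0 + a_1 x + a_2 x^2, the coefficients solve the normal equations G · a = b where
  G_{ij} = <φ_i, φ_j> and b_i = <f, φ_i>, with φ_0 = 1, φ_1 = x, φ_2 = x^2.
G =
  [2, 0, 2/3]
  [0, 2/3, 0]
  [2/3, 0, 2/5],
b = (-2/3, -32/15, -2/5).
Solving gives a_0 = 0, a_1 = -16/5, a_2 = -1, so
  g(x) = -x^2 - 16*x/5.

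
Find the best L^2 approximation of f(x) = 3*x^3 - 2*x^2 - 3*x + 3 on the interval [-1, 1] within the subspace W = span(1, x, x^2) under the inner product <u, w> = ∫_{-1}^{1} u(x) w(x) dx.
g(x) = -2*x^2 - 6*x/5 + 3

The best approximation g ∈ W is the orthogonal projection of f onto W. Writing g = a_0 + a_1 x + a_2 x^2, the coefficients solve the normal equations G · a = b where
  G_{ij} = <φ_i, φ_j> and b_i = <f, φ_i>, with φ_0 = 1, φ_1 = x, φ_2 = x^2.
G =
  [2, 0, 2/3]
  [0, 2/3, 0]
  [2/3, 0, 2/5],
b = (14/3, -4/5, 6/5).
Solving gives a_0 = 3, a_1 = -6/5, a_2 = -2, so
  g(x) = -2*x^2 - 6*x/5 + 3.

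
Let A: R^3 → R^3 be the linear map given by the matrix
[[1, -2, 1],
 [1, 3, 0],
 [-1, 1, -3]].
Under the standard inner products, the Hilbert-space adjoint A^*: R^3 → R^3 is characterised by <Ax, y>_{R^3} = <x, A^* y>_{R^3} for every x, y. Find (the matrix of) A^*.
A^* = A^T =
[[1, 1, -1],
 [-2, 3, 1],
 [1, 0, -3]]

For real matrices with standard dot products, the defining identity <Ax, y> = <x, A^* y> gives (Ax)^T y = x^T (A^*) y, i.e. x^T A^T y = x^T (A^*) y. Since this holds for all x, y, we must have A^* = A^T. Therefore
A^* =
[[1, 1, -1],
 [-2, 3, 1],
 [1, 0, -3]].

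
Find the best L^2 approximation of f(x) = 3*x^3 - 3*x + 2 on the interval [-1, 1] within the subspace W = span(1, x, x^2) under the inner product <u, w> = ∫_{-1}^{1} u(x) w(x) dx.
g(x) = 2 - 6*x/5

The best approximation g ∈ W is the orthogonal projection of f onto W. Writing g = a_0 + a_1 x + a_2 x^2, the coefficients solve the normal equations G · a = b where
  G_{ij} = <φ_i, φ_j> and b_i = <f, φ_i>, with φ_0 = 1, φ_1 = x, φ_2 = x^2.
G =
  [2, 0, 2/3]
  [0, 2/3, 0]
  [2/3, 0, 2/5],
b = (4, -4/5, 4/3).
Solving gives a_0 = 2, a_1 = -6/5, a_2 = 0, so
  g(x) = 2 - 6*x/5.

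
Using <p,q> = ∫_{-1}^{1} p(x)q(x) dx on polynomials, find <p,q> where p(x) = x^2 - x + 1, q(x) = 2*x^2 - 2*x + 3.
<p,q> = 172/15

Expand the product: p(x)·q(x) = 2*x^4 - 4*x^3 + 7*x^2 - 5*x + 3.
∫_{-1}^{1} of each monomial x^k gives [2/(k+1) if k even, 0 if k odd]. Integrating term-by-term (or equivalently evaluating the antiderivative F(x) = 2*x^5/5 - x^4 + 7*x^3/3 - 5*x^2/2 + 3*x at the endpoints):
  F(1) − F(−1) = 67/30 − (-277/30) = 172/15.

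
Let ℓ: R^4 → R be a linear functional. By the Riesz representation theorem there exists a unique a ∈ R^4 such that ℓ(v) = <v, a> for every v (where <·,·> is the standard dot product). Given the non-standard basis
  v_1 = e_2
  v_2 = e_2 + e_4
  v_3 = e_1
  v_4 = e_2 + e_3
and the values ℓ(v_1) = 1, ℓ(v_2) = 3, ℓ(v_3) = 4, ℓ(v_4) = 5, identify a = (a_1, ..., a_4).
a = (4, 1, 4, 2)

Write a = (a_1, ..., a_4) in the standard basis. For each basis vector v_i, ℓ(v_i) = <v_i, a> is a linear equation in the a_j's. Collect the n equations into a matrix system V a = ℓ, where row i of V is v_i (expressed in the standard basis). Since V is invertible (lower-triangular with 1s on the diagonal, up to permutation), solve by back-substitution:
  V =
[[0, 1, 0, 0],
 [0, 1, 0, 1],
 [1, 0, 0, 0],
 [0, 1, 1, 0]]
  V a = (1, 3, 4, 5)
Solving gives a = (4, 1, 4, 2).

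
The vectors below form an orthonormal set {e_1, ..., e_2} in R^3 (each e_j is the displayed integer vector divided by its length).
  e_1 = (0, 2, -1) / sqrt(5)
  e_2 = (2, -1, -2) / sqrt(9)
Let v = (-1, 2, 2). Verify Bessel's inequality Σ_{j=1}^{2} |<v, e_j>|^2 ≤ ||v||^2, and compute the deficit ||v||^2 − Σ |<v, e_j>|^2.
Σ |<v, e_j>|^2 = 356/45; ||v||^2 = 9; deficit = 49/45

Write each e_j = u_j / sqrt(<u_j, u_j>) where u_j is the displayed integer vector. Then <v, e_j> = <v, u_j> / sqrt(<u_j, u_j>), so |<v, e_j>|^2 = <v, u_j>^2 / <u_j, u_j>.
Coefficients: <v, e_1> = 2/sqrt(5), <v, e_2> = -8/sqrt(9).
Square and sum: Σ |<v, e_j>|^2 = 356/45.
Compute ||v||^2 = v·v = 9.
Deficit = 9 − 356/45 = 49/45 ≥ 0, confirming Bessel's inequality. (The deficit equals ||v − Σ <v,e_j> e_j||^2, the squared distance from v to span{e_j}.)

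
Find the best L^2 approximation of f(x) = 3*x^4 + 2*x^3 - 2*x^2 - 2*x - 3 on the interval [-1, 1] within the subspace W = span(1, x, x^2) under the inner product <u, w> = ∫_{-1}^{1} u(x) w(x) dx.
g(x) = 4*x^2/7 - 4*x/5 - 114/35

The best approximation g ∈ W is the orthogonal projection of f onto W. Writing g = a_0 + a_1 x + a_2 x^2, the coefficients solve the normal equations G · a = b where
  G_{ij} = <φ_i, φ_j> and b_i = <f, φ_i>, with φ_0 = 1, φ_1 = x, φ_2 = x^2.
G =
  [2, 0, 2/3]
  [0, 2/3, 0]
  [2/3, 0, 2/5],
b = (-92/15, -8/15, -68/35).
Solving gives a_0 = -114/35, a_1 = -4/5, a_2 = 4/7, so
  g(x) = 4*x^2/7 - 4*x/5 - 114/35.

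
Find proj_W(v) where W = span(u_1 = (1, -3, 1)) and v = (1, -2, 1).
proj_W(v) = (8/11, -24/11, 8/11)

Set up U = [u_1 | ... | u_1] ∈ R^(3×1). The projector onto W = col(U) is P = U (U^T U)^(-1) U^T.
Compute U^T U =
  [11],
and U^T v = (8).
Solve U^T U · c = U^T v for the coefficients: c = (8/11). The projection is proj_W(v) = U c.
Check: (v - proj_W(v)) · u_1 = 0  (should be 0).
Result: proj_W(v) = (8/11, -24/11, 8/11).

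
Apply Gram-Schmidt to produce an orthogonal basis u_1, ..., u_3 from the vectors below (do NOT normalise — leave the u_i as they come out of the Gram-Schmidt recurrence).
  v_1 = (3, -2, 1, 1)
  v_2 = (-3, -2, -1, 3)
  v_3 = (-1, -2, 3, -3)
Orthogonal basis:
  u_1 = (3, -2, 1, 1)
  u_2 = (-12/5, -12/5, -4/5, 16/5)
  u_3 = (-12/7, -50/21, 58/21, -50/21)

Apply the Gram-Schmidt recurrence
  u_1 = v_1
  u_i = v_i − Σ_{j<i} ((v_i · u_j) / (u_j · u_j)) · u_j.

Step by step this gives:
  u_1 = (3, -2, 1, 1)
  u_2 = (-12/5, -12/5, -4/5, 16/5)
  u_3 = (-12/7, -50/21, 58/21, -50/21)

Orthogonality check:
  u_2 · u_1 = 0 (should be 0)
  u_3 · u_1 = 0 (should be 0)
  u_3 · u_2 = 0 (should be 0)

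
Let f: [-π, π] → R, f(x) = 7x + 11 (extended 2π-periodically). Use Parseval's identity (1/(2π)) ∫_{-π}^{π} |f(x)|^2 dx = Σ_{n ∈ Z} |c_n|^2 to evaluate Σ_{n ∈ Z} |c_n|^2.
Σ |c_n|^2 = 49π^2/3 + 121

Expand and integrate term by term over [-π, π]:
  ∫ (7x)^2 dx = 49·(2π^3/3); ∫ 2·7·(11)·x dx = 0 (odd integrand); ∫ 11^2 dx = 121·2π.
So (1/(2π)) ∫_{-π}^{π} (7x + 11)^2 dx = 49π^2/3 + 121 = 49π^2/3 + 121.
Parseval ⇒ Σ |c_n|^2 = 49π^2/3 + 121.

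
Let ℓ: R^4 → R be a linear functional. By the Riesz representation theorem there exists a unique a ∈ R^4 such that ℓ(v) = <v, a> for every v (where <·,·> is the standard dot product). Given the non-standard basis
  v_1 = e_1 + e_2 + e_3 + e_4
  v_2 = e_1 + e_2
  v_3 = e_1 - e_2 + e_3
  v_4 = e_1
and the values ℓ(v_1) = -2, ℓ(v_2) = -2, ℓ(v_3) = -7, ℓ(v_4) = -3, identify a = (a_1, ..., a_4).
a = (-3, 1, -3, 3)

Write a = (a_1, ..., a_4) in the standard basis. For each basis vector v_i, ℓ(v_i) = <v_i, a> is a linear equation in the a_j's. Collect the n equations into a matrix system V a = ℓ, where row i of V is v_i (expressed in the standard basis). Since V is invertible (lower-triangular with 1s on the diagonal, up to permutation), solve by back-substitution:
  V =
[[1, 1, 1, 1],
 [1, 1, 0, 0],
 [1, -1, 1, 0],
 [1, 0, 0, 0]]
  V a = (-2, -2, -7, -3)
Solving gives a = (-3, 1, -3, 3).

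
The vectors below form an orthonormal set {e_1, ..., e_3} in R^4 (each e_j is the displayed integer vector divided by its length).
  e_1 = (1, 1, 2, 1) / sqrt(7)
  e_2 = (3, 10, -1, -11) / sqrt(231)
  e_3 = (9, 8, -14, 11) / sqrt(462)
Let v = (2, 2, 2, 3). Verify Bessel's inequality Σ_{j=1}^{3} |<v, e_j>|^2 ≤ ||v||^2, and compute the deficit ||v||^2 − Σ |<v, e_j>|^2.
Σ |<v, e_j>|^2 = 293/14; ||v||^2 = 21; deficit = 1/14

Write each e_j = u_j / sqrt(<u_j, u_j>) where u_j is the displayed integer vector. Then <v, e_j> = <v, u_j> / sqrt(<u_j, u_j>), so |<v, e_j>|^2 = <v, u_j>^2 / <u_j, u_j>.
Coefficients: <v, e_1> = 11/sqrt(7), <v, e_2> = -9/sqrt(231), <v, e_3> = 39/sqrt(462).
Square and sum: Σ |<v, e_j>|^2 = 293/14.
Compute ||v||^2 = v·v = 21.
Deficit = 21 − 293/14 = 1/14 ≥ 0, confirming Bessel's inequality. (The deficit equals ||v − Σ <v,e_j> e_j||^2, the squared distance from v to span{e_j}.)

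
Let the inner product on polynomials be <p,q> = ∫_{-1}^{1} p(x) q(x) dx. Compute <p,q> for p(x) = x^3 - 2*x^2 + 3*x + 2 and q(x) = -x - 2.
<p,q> = -116/15

Expand the product: p(x)·q(x) = -x^4 + x^2 - 8*x - 4.
∫_{-1}^{1} of each monomial x^k gives [2/(k+1) if k even, 0 if k odd]. Integrating term-by-term (or equivalently evaluating the antiderivative F(x) = -x^5/5 + x^3/3 - 4*x^2 - 4*x at the endpoints):
  F(1) − F(−1) = -118/15 − (-2/15) = -116/15.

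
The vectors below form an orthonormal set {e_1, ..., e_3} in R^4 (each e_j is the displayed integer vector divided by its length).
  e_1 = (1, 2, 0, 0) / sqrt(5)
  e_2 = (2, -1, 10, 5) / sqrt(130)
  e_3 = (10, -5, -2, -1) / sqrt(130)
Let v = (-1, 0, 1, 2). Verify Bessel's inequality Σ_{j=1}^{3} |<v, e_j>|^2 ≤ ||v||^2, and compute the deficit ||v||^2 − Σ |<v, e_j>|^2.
Σ |<v, e_j>|^2 = 21/5; ||v||^2 = 6; deficit = 9/5

Write each e_j = u_j / sqrt(<u_j, u_j>) where u_j is the displayed integer vector. Then <v, e_j> = <v, u_j> / sqrt(<u_j, u_j>), so |<v, e_j>|^2 = <v, u_j>^2 / <u_j, u_j>.
Coefficients: <v, e_1> = -1/sqrt(5), <v, e_2> = 18/sqrt(130), <v, e_3> = -14/sqrt(130).
Square and sum: Σ |<v, e_j>|^2 = 21/5.
Compute ||v||^2 = v·v = 6.
Deficit = 6 − 21/5 = 9/5 ≥ 0, confirming Bessel's inequality. (The deficit equals ||v − Σ <v,e_j> e_j||^2, the squared distance from v to span{e_j}.)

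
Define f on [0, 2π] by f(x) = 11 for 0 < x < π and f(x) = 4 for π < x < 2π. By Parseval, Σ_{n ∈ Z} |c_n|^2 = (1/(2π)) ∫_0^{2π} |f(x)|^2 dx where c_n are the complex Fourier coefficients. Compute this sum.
Σ |c_n|^2 = 137/2

Parseval equates the L^2 energy of f (normalised by 1/(2π)) with the ℓ^2 sum of its Fourier coefficients: (1/(2π)) ∫_0^{2π} |f|^2 = Σ |c_n|^2.
Compute the left side: (1/(2π)) [∫_0^π 11^2 dx + ∫_π^{2π} 4^2 dx] = (1/(2π)) · (121π + 16π) = (121 + 16)/2 = 137/2.
So Σ_{n ∈ Z} |c_n|^2 = 137/2.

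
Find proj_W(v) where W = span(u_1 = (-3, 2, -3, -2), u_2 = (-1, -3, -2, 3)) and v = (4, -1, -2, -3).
proj_W(v) = (354/589, 358/589, 516/589, -358/589)

Set up U = [u_1 | ... | u_2] ∈ R^(4×2). The projector onto W = col(U) is P = U (U^T U)^(-1) U^T.
Compute U^T U =
  [26, -3]
  [-3, 23],
and U^T v = (-2, -6).
Solve U^T U · c = U^T v for the coefficients: c = (-64/589, -162/589). The projection is proj_W(v) = U c.
Check: (v - proj_W(v)) · u_1 = 0  (should be 0).
Check: (v - proj_W(v)) · u_2 = 0  (should be 0).
Result: proj_W(v) = (354/589, 358/589, 516/589, -358/589).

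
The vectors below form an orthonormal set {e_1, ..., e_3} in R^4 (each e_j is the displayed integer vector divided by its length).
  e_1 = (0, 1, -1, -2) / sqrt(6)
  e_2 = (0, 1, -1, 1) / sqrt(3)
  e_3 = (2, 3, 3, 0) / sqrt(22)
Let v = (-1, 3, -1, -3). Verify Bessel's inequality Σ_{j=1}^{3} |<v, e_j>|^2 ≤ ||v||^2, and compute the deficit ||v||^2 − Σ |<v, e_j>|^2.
Σ |<v, e_j>|^2 = 195/11; ||v||^2 = 20; deficit = 25/11

Write each e_j = u_j / sqrt(<u_j, u_j>) where u_j is the displayed integer vector. Then <v, e_j> = <v, u_j> / sqrt(<u_j, u_j>), so |<v, e_j>|^2 = <v, u_j>^2 / <u_j, u_j>.
Coefficients: <v, e_1> = 10/sqrt(6), <v, e_2> = 1/sqrt(3), <v, e_3> = 4/sqrt(22).
Square and sum: Σ |<v, e_j>|^2 = 195/11.
Compute ||v||^2 = v·v = 20.
Deficit = 20 − 195/11 = 25/11 ≥ 0, confirming Bessel's inequality. (The deficit equals ||v − Σ <v,e_j> e_j||^2, the squared distance from v to span{e_j}.)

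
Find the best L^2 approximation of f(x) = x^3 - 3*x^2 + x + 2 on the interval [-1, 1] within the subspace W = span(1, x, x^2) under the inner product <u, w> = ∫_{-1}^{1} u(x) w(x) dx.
g(x) = -3*x^2 + 8*x/5 + 2

The best approximation g ∈ W is the orthogonal projection of f onto W. Writing g = a_0 + a_1 x + a_2 x^2, the coefficients solve the normal equations G · a = b where
  G_{ij} = <φ_i, φ_j> and b_i = <f, φ_i>, with φ_0 = 1, φ_1 = x, φ_2 = x^2.
G =
  [2, 0, 2/3]
  [0, 2/3, 0]
  [2/3, 0, 2/5],
b = (2, 16/15, 2/15).
Solving gives a_0 = 2, a_1 = 8/5, a_2 = -3, so
  g(x) = -3*x^2 + 8*x/5 + 2.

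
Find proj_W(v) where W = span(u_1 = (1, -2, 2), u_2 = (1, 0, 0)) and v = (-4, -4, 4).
proj_W(v) = (-4, -4, 4)

Set up U = [u_1 | ... | u_2] ∈ R^(3×2). The projector onto W = col(U) is P = U (U^T U)^(-1) U^T.
Compute U^T U =
  [9, 1]
  [1, 1],
and U^T v = (12, -4).
Solve U^T U · c = U^T v for the coefficients: c = (2, -6). The projection is proj_W(v) = U c.
Check: (v - proj_W(v)) · u_1 = 0  (should be 0).
Check: (v - proj_W(v)) · u_2 = 0  (should be 0).
Result: proj_W(v) = (-4, -4, 4).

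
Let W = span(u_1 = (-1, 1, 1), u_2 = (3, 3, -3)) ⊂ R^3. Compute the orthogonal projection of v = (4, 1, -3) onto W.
proj_W(v) = (7/2, 1, -7/2)

Set up U = [u_1 | ... | u_2] ∈ R^(3×2). The projector onto W = col(U) is P = U (U^T U)^(-1) U^T.
Compute U^T U =
  [3, -3]
  [-3, 27],
and U^T v = (-6, 24).
Solve U^T U · c = U^T v for the coefficients: c = (-5/4, 3/4). The projection is proj_W(v) = U c.
Check: (v - proj_W(v)) · u_1 = 0  (should be 0).
Check: (v - proj_W(v)) · u_2 = 0  (should be 0).
Result: proj_W(v) = (7/2, 1, -7/2).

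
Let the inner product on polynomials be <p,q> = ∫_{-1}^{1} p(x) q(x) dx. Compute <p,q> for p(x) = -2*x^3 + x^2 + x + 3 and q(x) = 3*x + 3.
<p,q> = 98/5

Expand the product: p(x)·q(x) = -6*x^4 - 3*x^3 + 6*x^2 + 12*x + 9.
∫_{-1}^{1} of each monomial x^k gives [2/(k+1) if k even, 0 if k odd]. Integrating term-by-term (or equivalently evaluating the antiderivative F(x) = -6*x^5/5 - 3*x^4/4 + 2*x^3 + 6*x^2 + 9*x at the endpoints):
  F(1) − F(−1) = 301/20 − (-91/20) = 98/5.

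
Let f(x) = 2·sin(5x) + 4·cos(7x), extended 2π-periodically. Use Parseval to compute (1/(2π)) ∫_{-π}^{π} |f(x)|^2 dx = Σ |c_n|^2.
Σ |c_n|^2 = 10

Expand |f|^2 and use orthogonality of {sin(nx), cos(mx)} on [-π, π]:
  ∫_{-π}^{π} sin(nx)^2 dx = π, ∫ cos(mx)^2 dx = π, and cross terms integrate to 0.
So ∫_{-π}^{π} f(x)^2 dx = 2^2 · π + 4^2 · π = (4 + 16)π.
Divide by 2π: (4 + 16)/2 = 10.
By Parseval, this equals Σ |c_n|^2.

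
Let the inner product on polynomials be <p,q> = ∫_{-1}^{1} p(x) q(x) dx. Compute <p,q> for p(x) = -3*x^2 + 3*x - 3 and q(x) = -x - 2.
<p,q> = 14

Expand the product: p(x)·q(x) = 3*x^3 + 3*x^2 - 3*x + 6.
∫_{-1}^{1} of each monomial x^k gives [2/(k+1) if k even, 0 if k odd]. Integrating term-by-term (or equivalently evaluating the antiderivative F(x) = 3*x^4/4 + x^3 - 3*x^2/2 + 6*x at the endpoints):
  F(1) − F(−1) = 25/4 − (-31/4) = 14.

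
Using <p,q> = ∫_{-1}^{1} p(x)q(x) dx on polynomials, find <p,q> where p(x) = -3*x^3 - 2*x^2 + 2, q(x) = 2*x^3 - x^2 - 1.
<p,q> = -172/35

Expand the product: p(x)·q(x) = -6*x^6 - x^5 + 2*x^4 + 7*x^3 - 2.
∫_{-1}^{1} of each monomial x^k gives [2/(k+1) if k even, 0 if k odd]. Integrating term-by-term (or equivalently evaluating the antiderivative F(x) = -6*x^7/7 - x^6/6 + 2*x^5/5 + 7*x^4/4 - 2*x at the endpoints):
  F(1) − F(−1) = -367/420 − (1697/420) = -172/35.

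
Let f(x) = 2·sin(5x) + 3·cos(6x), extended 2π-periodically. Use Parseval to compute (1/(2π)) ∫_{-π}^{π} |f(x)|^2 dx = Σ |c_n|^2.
Σ |c_n|^2 = 13/2

Expand |f|^2 and use orthogonality of {sin(nx), cos(mx)} on [-π, π]:
  ∫_{-π}^{π} sin(nx)^2 dx = π, ∫ cos(mx)^2 dx = π, and cross terms integrate to 0.
So ∫_{-π}^{π} f(x)^2 dx = 2^2 · π + 3^2 · π = (4 + 9)π.
Divide by 2π: (4 + 9)/2 = 13/2.
By Parseval, this equals Σ |c_n|^2.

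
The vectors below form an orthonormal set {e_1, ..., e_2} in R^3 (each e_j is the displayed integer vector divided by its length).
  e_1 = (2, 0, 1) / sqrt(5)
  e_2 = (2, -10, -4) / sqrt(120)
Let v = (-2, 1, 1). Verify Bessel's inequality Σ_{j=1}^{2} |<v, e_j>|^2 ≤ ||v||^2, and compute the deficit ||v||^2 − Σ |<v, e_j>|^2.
Σ |<v, e_j>|^2 = 9/2; ||v||^2 = 6; deficit = 3/2

Write each e_j = u_j / sqrt(<u_j, u_j>) where u_j is the displayed integer vector. Then <v, e_j> = <v, u_j> / sqrt(<u_j, u_j>), so |<v, e_j>|^2 = <v, u_j>^2 / <u_j, u_j>.
Coefficients: <v, e_1> = -3/sqrt(5), <v, e_2> = -18/sqrt(120).
Square and sum: Σ |<v, e_j>|^2 = 9/2.
Compute ||v||^2 = v·v = 6.
Deficit = 6 − 9/2 = 3/2 ≥ 0, confirming Bessel's inequality. (The deficit equals ||v − Σ <v,e_j> e_j||^2, the squared distance from v to span{e_j}.)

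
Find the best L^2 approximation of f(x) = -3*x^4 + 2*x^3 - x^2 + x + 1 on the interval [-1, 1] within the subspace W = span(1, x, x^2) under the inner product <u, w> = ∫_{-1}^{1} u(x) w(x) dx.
g(x) = -25*x^2/7 + 11*x/5 + 44/35

The best approximation g ∈ W is the orthogonal projection of f onto W. Writing g = a_0 + a_1 x + a_2 x^2, the coefficients solve the normal equations G · a = b where
  G_{ij} = <φ_i, φ_j> and b_i = <f, φ_i>, with φ_0 = 1, φ_1 = x, φ_2 = x^2.
G =
  [2, 0, 2/3]
  [0, 2/3, 0]
  [2/3, 0, 2/5],
b = (2/15, 22/15, -62/105).
Solving gives a_0 = 44/35, a_1 = 11/5, a_2 = -25/7, so
  g(x) = -25*x^2/7 + 11*x/5 + 44/35.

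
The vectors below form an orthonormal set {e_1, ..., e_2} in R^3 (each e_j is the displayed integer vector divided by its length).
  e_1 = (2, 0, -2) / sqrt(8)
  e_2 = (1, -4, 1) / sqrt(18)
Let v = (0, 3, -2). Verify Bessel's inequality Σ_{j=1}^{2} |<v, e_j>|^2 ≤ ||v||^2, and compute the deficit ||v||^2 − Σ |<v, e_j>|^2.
Σ |<v, e_j>|^2 = 116/9; ||v||^2 = 13; deficit = 1/9

Write each e_j = u_j / sqrt(<u_j, u_j>) where u_j is the displayed integer vector. Then <v, e_j> = <v, u_j> / sqrt(<u_j, u_j>), so |<v, e_j>|^2 = <v, u_j>^2 / <u_j, u_j>.
Coefficients: <v, e_1> = 4/sqrt(8), <v, e_2> = -14/sqrt(18).
Square and sum: Σ |<v, e_j>|^2 = 116/9.
Compute ||v||^2 = v·v = 13.
Deficit = 13 − 116/9 = 1/9 ≥ 0, confirming Bessel's inequality. (The deficit equals ||v − Σ <v,e_j> e_j||^2, the squared distance from v to span{e_j}.)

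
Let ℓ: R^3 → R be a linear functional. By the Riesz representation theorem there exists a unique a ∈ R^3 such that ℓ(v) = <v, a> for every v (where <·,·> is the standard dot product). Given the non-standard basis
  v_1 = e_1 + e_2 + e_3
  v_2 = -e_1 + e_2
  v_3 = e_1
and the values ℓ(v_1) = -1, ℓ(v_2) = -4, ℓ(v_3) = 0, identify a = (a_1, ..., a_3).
a = (0, -4, 3)

Write a = (a_1, ..., a_3) in the standard basis. For each basis vector v_i, ℓ(v_i) = <v_i, a> is a linear equation in the a_j's. Collect the n equations into a matrix system V a = ℓ, where row i of V is v_i (expressed in the standard basis). Since V is invertible (lower-triangular with 1s on the diagonal, up to permutation), solve by back-substitution:
  V =
[[1, 1, 1],
 [-1, 1, 0],
 [1, 0, 0]]
  V a = (-1, -4, 0)
Solving gives a = (0, -4, 3).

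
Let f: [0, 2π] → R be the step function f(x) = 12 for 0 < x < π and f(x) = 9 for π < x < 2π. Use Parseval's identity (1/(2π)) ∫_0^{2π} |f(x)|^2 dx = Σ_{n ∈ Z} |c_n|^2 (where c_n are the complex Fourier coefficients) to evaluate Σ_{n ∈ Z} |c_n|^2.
Σ |c_n|^2 = 225/2

Parseval equates the L^2 energy of f (normalised by 1/(2π)) with the ℓ^2 sum of its Fourier coefficients: (1/(2π)) ∫_0^{2π} |f|^2 = Σ |c_n|^2.
Compute the left side: (1/(2π)) [∫_0^π 12^2 dx + ∫_π^{2π} 9^2 dx] = (1/(2π)) · (144π + 81π) = (144 + 81)/2 = 225/2.
So Σ_{n ∈ Z} |c_n|^2 = 225/2.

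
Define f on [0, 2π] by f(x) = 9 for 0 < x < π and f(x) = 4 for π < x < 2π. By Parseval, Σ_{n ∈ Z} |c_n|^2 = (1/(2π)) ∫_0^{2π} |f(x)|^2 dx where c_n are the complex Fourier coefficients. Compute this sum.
Σ |c_n|^2 = 97/2

Parseval equates the L^2 energy of f (normalised by 1/(2π)) with the ℓ^2 sum of its Fourier coefficients: (1/(2π)) ∫_0^{2π} |f|^2 = Σ |c_n|^2.
Compute the left side: (1/(2π)) [∫_0^π 9^2 dx + ∫_π^{2π} 4^2 dx] = (1/(2π)) · (81π + 16π) = (81 + 16)/2 = 97/2.
So Σ_{n ∈ Z} |c_n|^2 = 97/2.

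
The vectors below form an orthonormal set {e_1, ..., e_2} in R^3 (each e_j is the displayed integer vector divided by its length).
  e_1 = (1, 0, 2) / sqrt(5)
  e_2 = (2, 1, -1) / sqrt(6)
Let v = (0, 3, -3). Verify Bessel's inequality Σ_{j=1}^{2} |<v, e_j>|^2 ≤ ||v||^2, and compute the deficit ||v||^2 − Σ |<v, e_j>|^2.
Σ |<v, e_j>|^2 = 66/5; ||v||^2 = 18; deficit = 24/5

Write each e_j = u_j / sqrt(<u_j, u_j>) where u_j is the displayed integer vector. Then <v, e_j> = <v, u_j> / sqrt(<u_j, u_j>), so |<v, e_j>|^2 = <v, u_j>^2 / <u_j, u_j>.
Coefficients: <v, e_1> = -6/sqrt(5), <v, e_2> = 6/sqrt(6).
Square and sum: Σ |<v, e_j>|^2 = 66/5.
Compute ||v||^2 = v·v = 18.
Deficit = 18 − 66/5 = 24/5 ≥ 0, confirming Bessel's inequality. (The deficit equals ||v − Σ <v,e_j> e_j||^2, the squared distance from v to span{e_j}.)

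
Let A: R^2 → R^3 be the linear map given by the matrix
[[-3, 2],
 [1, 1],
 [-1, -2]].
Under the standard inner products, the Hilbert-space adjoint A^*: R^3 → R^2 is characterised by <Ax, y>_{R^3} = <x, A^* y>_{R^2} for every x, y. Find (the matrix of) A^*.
A^* = A^T =
[[-3, 1, -1],
 [2, 1, -2]]

For real matrices with standard dot products, the defining identity <Ax, y> = <x, A^* y> gives (Ax)^T y = x^T (A^*) y, i.e. x^T A^T y = x^T (A^*) y. Since this holds for all x, y, we must have A^* = A^T. Therefore
A^* =
[[-3, 1, -1],
 [2, 1, -2]].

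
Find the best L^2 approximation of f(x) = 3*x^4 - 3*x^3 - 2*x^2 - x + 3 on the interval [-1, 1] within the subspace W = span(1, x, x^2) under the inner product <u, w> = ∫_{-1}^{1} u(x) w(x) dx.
g(x) = 4*x^2/7 - 14*x/5 + 96/35

The best approximation g ∈ W is the orthogonal projection of f onto W. Writing g = a_0 + a_1 x + a_2 x^2, the coefficients solve the normal equations G · a = b where
  G_{ij} = <φ_i, φ_j> and b_i = <f, φ_i>, with φ_0 = 1, φ_1 = x, φ_2 = x^2.
G =
  [2, 0, 2/3]
  [0, 2/3, 0]
  [2/3, 0, 2/5],
b = (88/15, -28/15, 72/35).
Solving gives a_0 = 96/35, a_1 = -14/5, a_2 = 4/7, so
  g(x) = 4*x^2/7 - 14*x/5 + 96/35.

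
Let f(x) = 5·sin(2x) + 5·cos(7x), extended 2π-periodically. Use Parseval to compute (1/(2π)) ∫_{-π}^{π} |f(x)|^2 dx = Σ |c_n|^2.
Σ |c_n|^2 = 25

Expand |f|^2 and use orthogonality of {sin(nx), cos(mx)} on [-π, π]:
  ∫_{-π}^{π} sin(nx)^2 dx = π, ∫ cos(mx)^2 dx = π, and cross terms integrate to 0.
So ∫_{-π}^{π} f(x)^2 dx = 5^2 · π + 5^2 · π = (25 + 25)π.
Divide by 2π: (25 + 25)/2 = 25.
By Parseval, this equals Σ |c_n|^2.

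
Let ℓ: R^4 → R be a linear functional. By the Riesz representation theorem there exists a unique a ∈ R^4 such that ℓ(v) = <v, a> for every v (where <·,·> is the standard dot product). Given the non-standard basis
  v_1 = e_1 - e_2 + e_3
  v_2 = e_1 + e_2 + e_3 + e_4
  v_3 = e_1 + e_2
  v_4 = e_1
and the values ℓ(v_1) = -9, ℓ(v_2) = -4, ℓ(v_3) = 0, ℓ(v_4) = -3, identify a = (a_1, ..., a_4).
a = (-3, 3, -3, -1)

Write a = (a_1, ..., a_4) in the standard basis. For each basis vector v_i, ℓ(v_i) = <v_i, a> is a linear equation in the a_j's. Collect the n equations into a matrix system V a = ℓ, where row i of V is v_i (expressed in the standard basis). Since V is invertible (lower-triangular with 1s on the diagonal, up to permutation), solve by back-substitution:
  V =
[[1, -1, 1, 0],
 [1, 1, 1, 1],
 [1, 1, 0, 0],
 [1, 0, 0, 0]]
  V a = (-9, -4, 0, -3)
Solving gives a = (-3, 3, -3, -1).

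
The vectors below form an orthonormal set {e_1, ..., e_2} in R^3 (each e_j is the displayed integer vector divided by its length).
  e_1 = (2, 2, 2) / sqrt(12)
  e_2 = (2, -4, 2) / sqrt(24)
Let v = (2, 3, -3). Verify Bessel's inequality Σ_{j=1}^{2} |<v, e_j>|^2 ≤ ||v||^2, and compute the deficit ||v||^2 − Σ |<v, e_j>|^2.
Σ |<v, e_j>|^2 = 19/2; ||v||^2 = 22; deficit = 25/2

Write each e_j = u_j / sqrt(<u_j, u_j>) where u_j is the displayed integer vector. Then <v, e_j> = <v, u_j> / sqrt(<u_j, u_j>), so |<v, e_j>|^2 = <v, u_j>^2 / <u_j, u_j>.
Coefficients: <v, e_1> = 4/sqrt(12), <v, e_2> = -14/sqrt(24).
Square and sum: Σ |<v, e_j>|^2 = 19/2.
Compute ||v||^2 = v·v = 22.
Deficit = 22 − 19/2 = 25/2 ≥ 0, confirming Bessel's inequality. (The deficit equals ||v − Σ <v,e_j> e_j||^2, the squared distance from v to span{e_j}.)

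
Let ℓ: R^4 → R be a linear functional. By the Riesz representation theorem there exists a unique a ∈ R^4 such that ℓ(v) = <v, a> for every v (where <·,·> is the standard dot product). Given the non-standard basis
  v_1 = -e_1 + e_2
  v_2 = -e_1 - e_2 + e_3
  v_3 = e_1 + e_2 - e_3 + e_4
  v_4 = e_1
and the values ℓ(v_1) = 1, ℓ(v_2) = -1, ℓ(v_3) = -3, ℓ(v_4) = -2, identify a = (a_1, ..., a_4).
a = (-2, -1, -4, -4)

Write a = (a_1, ..., a_4) in the standard basis. For each basis vector v_i, ℓ(v_i) = <v_i, a> is a linear equation in the a_j's. Collect the n equations into a matrix system V a = ℓ, where row i of V is v_i (expressed in the standard basis). Since V is invertible (lower-triangular with 1s on the diagonal, up to permutation), solve by back-substitution:
  V =
[[-1, 1, 0, 0],
 [-1, -1, 1, 0],
 [1, 1, -1, 1],
 [1, 0, 0, 0]]
  V a = (1, -1, -3, -2)
Solving gives a = (-2, -1, -4, -4).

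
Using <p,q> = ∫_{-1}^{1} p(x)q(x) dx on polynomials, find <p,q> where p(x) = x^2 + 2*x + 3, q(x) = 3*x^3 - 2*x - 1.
<p,q> = -104/15

Expand the product: p(x)·q(x) = 3*x^5 + 6*x^4 + 7*x^3 - 5*x^2 - 8*x - 3.
∫_{-1}^{1} of each monomial x^k gives [2/(k+1) if k even, 0 if k odd]. Integrating term-by-term (or equivalently evaluating the antiderivative F(x) = x^6/2 + 6*x^5/5 + 7*x^4/4 - 5*x^3/3 - 4*x^2 - 3*x at the endpoints):
  F(1) − F(−1) = -313/60 − (103/60) = -104/15.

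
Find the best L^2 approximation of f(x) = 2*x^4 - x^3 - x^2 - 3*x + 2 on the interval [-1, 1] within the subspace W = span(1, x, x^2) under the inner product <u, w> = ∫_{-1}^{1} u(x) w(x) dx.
g(x) = 5*x^2/7 - 18*x/5 + 64/35

The best approximation g ∈ W is the orthogonal projection of f onto W. Writing g = a_0 + a_1 x + a_2 x^2, the coefficients solve the normal equations G · a = b where
  G_{ij} = <φ_i, φ_j> and b_i = <f, φ_i>, with φ_0 = 1, φ_1 = x, φ_2 = x^2.
G =
  [2, 0, 2/3]
  [0, 2/3, 0]
  [2/3, 0, 2/5],
b = (62/15, -12/5, 158/105).
Solving gives a_0 = 64/35, a_1 = -18/5, a_2 = 5/7, so
  g(x) = 5*x^2/7 - 18*x/5 + 64/35.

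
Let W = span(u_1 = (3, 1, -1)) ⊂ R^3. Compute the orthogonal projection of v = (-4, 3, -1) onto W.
proj_W(v) = (-24/11, -8/11, 8/11)

Set up U = [u_1 | ... | u_1] ∈ R^(3×1). The projector onto W = col(U) is P = U (U^T U)^(-1) U^T.
Compute U^T U =
  [11],
and U^T v = (-8).
Solve U^T U · c = U^T v for the coefficients: c = (-8/11). The projection is proj_W(v) = U c.
Check: (v - proj_W(v)) · u_1 = 0  (should be 0).
Result: proj_W(v) = (-24/11, -8/11, 8/11).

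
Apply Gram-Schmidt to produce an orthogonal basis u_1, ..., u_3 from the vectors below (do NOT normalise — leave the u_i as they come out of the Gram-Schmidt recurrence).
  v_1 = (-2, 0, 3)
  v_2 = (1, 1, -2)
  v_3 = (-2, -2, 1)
Orthogonal basis:
  u_1 = (-2, 0, 3)
  u_2 = (-3/13, 1, -2/13)
  u_3 = (-9/7, -3/7, -6/7)

Apply the Gram-Schmidt recurrence
  u_1 = v_1
  u_i = v_i − Σ_{j<i} ((v_i · u_j) / (u_j · u_j)) · u_j.

Step by step this gives:
  u_1 = (-2, 0, 3)
  u_2 = (-3/13, 1, -2/13)
  u_3 = (-9/7, -3/7, -6/7)

Orthogonality check:
  u_2 · u_1 = 0 (should be 0)
  u_3 · u_1 = 0 (should be 0)
  u_3 · u_2 = 0 (should be 0)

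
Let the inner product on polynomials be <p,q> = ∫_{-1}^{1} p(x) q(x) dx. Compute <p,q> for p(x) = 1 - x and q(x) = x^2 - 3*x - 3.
<p,q> = -10/3

Expand the product: p(x)·q(x) = -x^3 + 4*x^2 - 3.
∫_{-1}^{1} of each monomial x^k gives [2/(k+1) if k even, 0 if k odd]. Integrating term-by-term (or equivalently evaluating the antiderivative F(x) = -x^4/4 + 4*x^3/3 - 3*x at the endpoints):
  F(1) − F(−1) = -23/12 − (17/12) = -10/3.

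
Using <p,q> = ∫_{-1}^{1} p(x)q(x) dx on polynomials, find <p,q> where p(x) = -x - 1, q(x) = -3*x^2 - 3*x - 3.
<p,q> = 10

Expand the product: p(x)·q(x) = 3*x^3 + 6*x^2 + 6*x + 3.
∫_{-1}^{1} of each monomial x^k gives [2/(k+1) if k even, 0 if k odd]. Integrating term-by-term (or equivalently evaluating the antiderivative F(x) = 3*x^4/4 + 2*x^3 + 3*x^2 + 3*x at the endpoints):
  F(1) − F(−1) = 35/4 − (-5/4) = 10.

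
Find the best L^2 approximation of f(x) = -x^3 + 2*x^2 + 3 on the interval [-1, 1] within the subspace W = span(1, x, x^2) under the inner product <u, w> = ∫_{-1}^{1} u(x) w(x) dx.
g(x) = 2*x^2 - 3*x/5 + 3

The best approximation g ∈ W is the orthogonal projection of f onto W. Writing g = a_0 + a_1 x + a_2 x^2, the coefficients solve the normal equations G · a = b where
  G_{ij} = <φ_i, φ_j> and b_i = <f, φ_i>, with φ_0 = 1, φ_1 = x, φ_2 = x^2.
G =
  [2, 0, 2/3]
  [0, 2/3, 0]
  [2/3, 0, 2/5],
b = (22/3, -2/5, 14/5).
Solving gives a_0 = 3, a_1 = -3/5, a_2 = 2, so
  g(x) = 2*x^2 - 3*x/5 + 3.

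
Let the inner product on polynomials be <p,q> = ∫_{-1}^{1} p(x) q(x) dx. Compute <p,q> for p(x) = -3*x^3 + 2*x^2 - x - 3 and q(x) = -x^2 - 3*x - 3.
<p,q> = 104/5

Expand the product: p(x)·q(x) = 3*x^5 + 7*x^4 + 4*x^3 + 12*x + 9.
∫_{-1}^{1} of each monomial x^k gives [2/(k+1) if k even, 0 if k odd]. Integrating term-by-term (or equivalently evaluating the antiderivative F(x) = x^6/2 + 7*x^5/5 + x^4 + 6*x^2 + 9*x at the endpoints):
  F(1) − F(−1) = 179/10 − (-29/10) = 104/5.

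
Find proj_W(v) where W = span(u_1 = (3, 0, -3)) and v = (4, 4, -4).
proj_W(v) = (4, 0, -4)

Set up U = [u_1 | ... | u_1] ∈ R^(3×1). The projector onto W = col(U) is P = U (U^T U)^(-1) U^T.
Compute U^T U =
  [18],
and U^T v = (24).
Solve U^T U · c = U^T v for the coefficients: c = (4/3). The projection is proj_W(v) = U c.
Check: (v - proj_W(v)) · u_1 = 0  (should be 0).
Result: proj_W(v) = (4, 0, -4).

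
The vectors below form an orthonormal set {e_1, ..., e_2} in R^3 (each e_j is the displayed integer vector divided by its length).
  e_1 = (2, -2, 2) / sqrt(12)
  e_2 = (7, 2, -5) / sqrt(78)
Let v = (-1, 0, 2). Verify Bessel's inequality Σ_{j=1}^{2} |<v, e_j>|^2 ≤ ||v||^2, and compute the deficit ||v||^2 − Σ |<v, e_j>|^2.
Σ |<v, e_j>|^2 = 105/26; ||v||^2 = 5; deficit = 25/26

Write each e_j = u_j / sqrt(<u_j, u_j>) where u_j is the displayed integer vector. Then <v, e_j> = <v, u_j> / sqrt(<u_j, u_j>), so |<v, e_j>|^2 = <v, u_j>^2 / <u_j, u_j>.
Coefficients: <v, e_1> = 2/sqrt(12), <v, e_2> = -17/sqrt(78).
Square and sum: Σ |<v, e_j>|^2 = 105/26.
Compute ||v||^2 = v·v = 5.
Deficit = 5 − 105/26 = 25/26 ≥ 0, confirming Bessel's inequality. (The deficit equals ||v − Σ <v,e_j> e_j||^2, the squared distance from v to span{e_j}.)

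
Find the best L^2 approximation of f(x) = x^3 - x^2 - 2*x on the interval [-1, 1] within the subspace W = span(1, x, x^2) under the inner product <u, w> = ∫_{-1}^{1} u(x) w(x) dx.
g(x) = -x^2 - 7*x/5

The best approximation g ∈ W is the orthogonal projection of f onto W. Writing g = a_0 + a_1 x + a_2 x^2, the coefficients solve the normal equations G · a = b where
  G_{ij} = <φ_i, φ_j> and b_i = <f, φ_i>, with φ_0 = 1, φ_1 = x, φ_2 = x^2.
G =
  [2, 0, 2/3]
  [0, 2/3, 0]
  [2/3, 0, 2/5],
b = (-2/3, -14/15, -2/5).
Solving gives a_0 = 0, a_1 = -7/5, a_2 = -1, so
  g(x) = -x^2 - 7*x/5.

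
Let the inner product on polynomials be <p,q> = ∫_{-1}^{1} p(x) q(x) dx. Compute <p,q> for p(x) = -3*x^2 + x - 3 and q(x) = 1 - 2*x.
<p,q> = -28/3

Expand the product: p(x)·q(x) = 6*x^3 - 5*x^2 + 7*x - 3.
∫_{-1}^{1} of each monomial x^k gives [2/(k+1) if k even, 0 if k odd]. Integrating term-by-term (or equivalently evaluating the antiderivative F(x) = 3*x^4/2 - 5*x^3/3 + 7*x^2/2 - 3*x at the endpoints):
  F(1) − F(−1) = 1/3 − (29/3) = -28/3.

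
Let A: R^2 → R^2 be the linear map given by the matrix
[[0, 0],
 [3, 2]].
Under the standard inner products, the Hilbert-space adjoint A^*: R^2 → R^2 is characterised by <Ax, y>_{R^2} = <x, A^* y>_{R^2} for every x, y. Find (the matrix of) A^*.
A^* = A^T =
[[0, 3],
 [0, 2]]

For real matrices with standard dot products, the defining identity <Ax, y> = <x, A^* y> gives (Ax)^T y = x^T (A^*) y, i.e. x^T A^T y = x^T (A^*) y. Since this holds for all x, y, we must have A^* = A^T. Therefore
A^* =
[[0, 3],
 [0, 2]].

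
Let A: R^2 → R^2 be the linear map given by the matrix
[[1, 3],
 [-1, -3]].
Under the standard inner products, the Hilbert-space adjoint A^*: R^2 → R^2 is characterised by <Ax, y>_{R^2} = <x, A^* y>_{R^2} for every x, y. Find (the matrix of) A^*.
A^* = A^T =
[[1, -1],
 [3, -3]]

For real matrices with standard dot products, the defining identity <Ax, y> = <x, A^* y> gives (Ax)^T y = x^T (A^*) y, i.e. x^T A^T y = x^T (A^*) y. Since this holds for all x, y, we must have A^* = A^T. Therefore
A^* =
[[1, -1],
 [3, -3]].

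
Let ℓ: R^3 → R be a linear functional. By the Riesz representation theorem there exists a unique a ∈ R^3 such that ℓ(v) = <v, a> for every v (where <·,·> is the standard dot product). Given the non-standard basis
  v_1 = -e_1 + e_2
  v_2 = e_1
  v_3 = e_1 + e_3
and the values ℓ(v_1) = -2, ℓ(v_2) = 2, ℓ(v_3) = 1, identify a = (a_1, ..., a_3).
a = (2, 0, -1)

Write a = (a_1, ..., a_3) in the standard basis. For each basis vector v_i, ℓ(v_i) = <v_i, a> is a linear equation in the a_j's. Collect the n equations into a matrix system V a = ℓ, where row i of V is v_i (expressed in the standard basis). Since V is invertible (lower-triangular with 1s on the diagonal, up to permutation), solve by back-substitution:
  V =
[[-1, 1, 0],
 [1, 0, 0],
 [1, 0, 1]]
  V a = (-2, 2, 1)
Solving gives a = (2, 0, -1).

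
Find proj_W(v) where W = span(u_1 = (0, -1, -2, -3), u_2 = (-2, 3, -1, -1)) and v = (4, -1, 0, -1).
proj_W(v) = (148/103, -262/103, -6/103, -46/103)

Set up U = [u_1 | ... | u_2] ∈ R^(4×2). The projector onto W = col(U) is P = U (U^T U)^(-1) U^T.
Compute U^T U =
  [14, 2]
  [2, 15],
and U^T v = (4, -10).
Solve U^T U · c = U^T v for the coefficients: c = (40/103, -74/103). The projection is proj_W(v) = U c.
Check: (v - proj_W(v)) · u_1 = 0  (should be 0).
Check: (v - proj_W(v)) · u_2 = 0  (should be 0).
Result: proj_W(v) = (148/103, -262/103, -6/103, -46/103).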